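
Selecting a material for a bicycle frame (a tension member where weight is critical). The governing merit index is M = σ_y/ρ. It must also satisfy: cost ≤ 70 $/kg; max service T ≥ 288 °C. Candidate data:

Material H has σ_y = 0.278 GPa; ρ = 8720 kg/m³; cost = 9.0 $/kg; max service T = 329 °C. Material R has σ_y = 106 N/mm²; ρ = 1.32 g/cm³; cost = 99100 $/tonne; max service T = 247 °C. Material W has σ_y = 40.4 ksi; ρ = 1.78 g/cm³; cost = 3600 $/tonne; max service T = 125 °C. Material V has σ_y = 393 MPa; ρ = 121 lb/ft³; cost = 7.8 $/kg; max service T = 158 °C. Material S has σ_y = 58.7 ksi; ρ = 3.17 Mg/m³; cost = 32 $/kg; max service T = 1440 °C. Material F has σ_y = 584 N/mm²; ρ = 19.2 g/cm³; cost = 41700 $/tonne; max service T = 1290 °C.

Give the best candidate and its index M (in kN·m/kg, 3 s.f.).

material S, M = 128 kN·m/kg

Screen on constraints: cost ≤ 70 $/kg; max service T ≥ 288 °C. Survivors: material H, material S, material F.
In SI units:
  material H: σ_y = 278.0 MPa, ρ = 8720 kg/m³
  material S: σ_y = 404.7 MPa, ρ = 3170 kg/m³
  material F: σ_y = 584.0 MPa, ρ = 19200 kg/m³
  material S: M = 128 kN·m/kg
  material H: M = 31.9 kN·m/kg
  material F: M = 30.4 kN·m/kg
Material S has the largest M.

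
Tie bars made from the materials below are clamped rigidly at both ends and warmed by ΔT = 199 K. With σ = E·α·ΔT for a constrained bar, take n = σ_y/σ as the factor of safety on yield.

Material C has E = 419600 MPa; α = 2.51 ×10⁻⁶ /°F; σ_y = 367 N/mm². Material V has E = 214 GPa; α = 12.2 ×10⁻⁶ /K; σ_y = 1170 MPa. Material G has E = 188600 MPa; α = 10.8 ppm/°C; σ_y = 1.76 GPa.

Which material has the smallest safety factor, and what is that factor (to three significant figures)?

material C, n = 0.973

Per material, after unit conversion:
  material C: E = 419.6, α = 4.52, σ_y = 367.0 → σ = 377 MPa, n = 0.973
  material V: E = 214.0, α = 12.2, σ_y = 1170 → σ = 520 MPa, n = 2.25
  material G: E = 188.6, α = 10.8, σ_y = 1760 → σ = 405 MPa, n = 4.34
Material C has the lowest safety factor, n = 0.973.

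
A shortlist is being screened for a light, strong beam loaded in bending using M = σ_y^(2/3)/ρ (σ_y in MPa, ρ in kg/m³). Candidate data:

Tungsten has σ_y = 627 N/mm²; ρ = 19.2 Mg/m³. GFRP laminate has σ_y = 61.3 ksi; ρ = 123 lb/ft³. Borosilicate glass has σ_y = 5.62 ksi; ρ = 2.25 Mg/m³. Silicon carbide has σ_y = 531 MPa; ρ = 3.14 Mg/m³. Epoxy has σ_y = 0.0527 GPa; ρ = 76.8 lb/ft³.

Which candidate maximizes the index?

GFRP laminate

Normalizing units and computing the index:
  tungsten: σ_y = 627.0 MPa, ρ = 19200 kg/m³
  GFRP laminate: σ_y = 422.6 MPa, ρ = 1970 kg/m³
  borosilicate glass: σ_y = 38.75 MPa, ρ = 2250 kg/m³
  silicon carbide: σ_y = 531.0 MPa, ρ = 3140 kg/m³
  epoxy: σ_y = 52.70 MPa, ρ = 1230 kg/m³
  GFRP laminate: M = 28.6×10⁻³
  silicon carbide: M = 20.9×10⁻³
  epoxy: M = 11.4×10⁻³
  borosilicate glass: M = 5.09×10⁻³
  tungsten: M = 3.82×10⁻³
The maximum is for GFRP laminate.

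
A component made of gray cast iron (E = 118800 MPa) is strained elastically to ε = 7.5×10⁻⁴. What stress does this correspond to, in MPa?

E = 118800 MPa = 118.8 GPa.
σ = E·ε = 118800 MPa × 7.5×10⁻⁴ = 89.1 MPa.

89.1 MPa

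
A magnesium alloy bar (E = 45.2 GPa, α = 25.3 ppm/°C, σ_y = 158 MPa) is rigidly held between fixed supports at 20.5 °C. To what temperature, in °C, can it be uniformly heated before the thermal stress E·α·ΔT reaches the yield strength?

E·α·ΔT = 158.0 MPa ⇒ ΔT = 158.0 / (45.20×10³ × 25.3×10⁻⁶) = 138.2 K.
T = 20.5 + 138.2 = 158.7 °C.

159 °C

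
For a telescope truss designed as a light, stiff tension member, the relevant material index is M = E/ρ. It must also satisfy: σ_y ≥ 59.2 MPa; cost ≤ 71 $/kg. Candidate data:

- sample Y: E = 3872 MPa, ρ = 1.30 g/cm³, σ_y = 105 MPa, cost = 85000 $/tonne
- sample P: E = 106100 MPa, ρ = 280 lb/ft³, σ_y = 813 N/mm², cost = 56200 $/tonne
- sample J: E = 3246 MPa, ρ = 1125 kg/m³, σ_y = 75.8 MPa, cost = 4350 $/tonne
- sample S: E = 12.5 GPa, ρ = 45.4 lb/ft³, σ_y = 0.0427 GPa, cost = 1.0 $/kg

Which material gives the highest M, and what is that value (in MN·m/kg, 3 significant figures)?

sample P, M = 23.7 MN·m/kg

Screen on constraints: σ_y ≥ 59.2 MPa; cost ≤ 71 $/kg. Survivors: sample P, sample J.
Putting every candidate on a common basis:
  sample P: E = 106.1 GPa, ρ = 4485 kg/m³
  sample J: E = 3.246 GPa, ρ = 1125 kg/m³
  sample P: M = 23.7 MN·m/kg
  sample J: M = 2.89 MN·m/kg
Sample P has the largest M.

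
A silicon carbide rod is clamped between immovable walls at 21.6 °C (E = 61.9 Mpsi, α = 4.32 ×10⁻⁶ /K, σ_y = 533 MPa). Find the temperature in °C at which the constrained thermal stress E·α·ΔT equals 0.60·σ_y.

E = 61.9 Mpsi = 426.8 GPa.
E·α·ΔT = 319.8 MPa ⇒ ΔT = 319.8 / (426.8×10³ × 4.32×10⁻⁶) = 173.5 K.
T = 21.6 + 173.5 = 195.1 °C.

195 °C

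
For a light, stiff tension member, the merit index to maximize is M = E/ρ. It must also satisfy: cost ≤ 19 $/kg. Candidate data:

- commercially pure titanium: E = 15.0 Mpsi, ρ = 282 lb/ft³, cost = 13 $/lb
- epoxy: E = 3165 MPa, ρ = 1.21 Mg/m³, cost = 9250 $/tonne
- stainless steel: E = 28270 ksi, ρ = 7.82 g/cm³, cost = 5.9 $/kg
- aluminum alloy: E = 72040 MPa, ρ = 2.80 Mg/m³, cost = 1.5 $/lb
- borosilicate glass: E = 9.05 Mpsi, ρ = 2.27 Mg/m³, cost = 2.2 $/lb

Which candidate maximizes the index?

borosilicate glass

Screen on constraints: cost ≤ 19 $/kg. Survivors: epoxy, stainless steel, aluminum alloy, borosilicate glass.
In SI units:
  epoxy: E = 3.165 GPa, ρ = 1210 kg/m³
  stainless steel: E = 194.9 GPa, ρ = 7820 kg/m³
  aluminum alloy: E = 72.04 GPa, ρ = 2800 kg/m³
  borosilicate glass: E = 62.40 GPa, ρ = 2270 kg/m³
  borosilicate glass: M = 27.5 MN·m/kg
  aluminum alloy: M = 25.7 MN·m/kg
  stainless steel: M = 24.9 MN·m/kg
  epoxy: M = 2.62 MN·m/kg
Borosilicate glass has the largest M.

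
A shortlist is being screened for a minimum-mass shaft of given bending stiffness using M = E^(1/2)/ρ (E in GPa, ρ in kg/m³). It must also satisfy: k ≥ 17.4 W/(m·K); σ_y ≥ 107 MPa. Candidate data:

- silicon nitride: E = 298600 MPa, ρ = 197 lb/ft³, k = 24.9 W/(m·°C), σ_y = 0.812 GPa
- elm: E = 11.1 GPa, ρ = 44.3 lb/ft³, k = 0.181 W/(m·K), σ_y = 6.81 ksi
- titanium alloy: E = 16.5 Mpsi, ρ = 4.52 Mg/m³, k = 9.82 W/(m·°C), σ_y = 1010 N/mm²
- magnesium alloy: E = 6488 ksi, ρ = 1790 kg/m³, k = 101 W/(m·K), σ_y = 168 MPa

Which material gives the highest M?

silicon nitride

Screen on constraints: k ≥ 17.4 W/(m·K); σ_y ≥ 107 MPa. Survivors: silicon nitride, magnesium alloy.
Convert each candidate to consistent units, then evaluate M:
  silicon nitride: E = 298.6 GPa, ρ = 3156 kg/m³
  magnesium alloy: E = 44.73 GPa, ρ = 1790 kg/m³
  silicon nitride: M = 5.48×10⁻³
  magnesium alloy: M = 3.74×10⁻³
Highest index: silicon nitride.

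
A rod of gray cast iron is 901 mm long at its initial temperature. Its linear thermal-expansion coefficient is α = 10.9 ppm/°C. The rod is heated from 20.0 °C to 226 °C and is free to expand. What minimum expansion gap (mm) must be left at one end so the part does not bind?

ΔT = 226 − 20.0 = 206.0 K.
ΔL = α·L₀·ΔT = 10.9×10⁻⁶ × 901 mm × 206.0 K = 2.02 mm.

2.02 mm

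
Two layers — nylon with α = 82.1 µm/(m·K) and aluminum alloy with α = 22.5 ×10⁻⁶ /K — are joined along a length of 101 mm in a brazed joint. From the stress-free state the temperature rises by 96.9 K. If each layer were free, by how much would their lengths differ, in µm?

583 µm

Δα = |82.1 − 22.5|×10⁻⁶/K = 59.6×10⁻⁶/K.
ΔL_mismatch = Δα·L·ΔT = 59.6×10⁻⁶ × 101.0 mm × 96.9 K = 583 µm.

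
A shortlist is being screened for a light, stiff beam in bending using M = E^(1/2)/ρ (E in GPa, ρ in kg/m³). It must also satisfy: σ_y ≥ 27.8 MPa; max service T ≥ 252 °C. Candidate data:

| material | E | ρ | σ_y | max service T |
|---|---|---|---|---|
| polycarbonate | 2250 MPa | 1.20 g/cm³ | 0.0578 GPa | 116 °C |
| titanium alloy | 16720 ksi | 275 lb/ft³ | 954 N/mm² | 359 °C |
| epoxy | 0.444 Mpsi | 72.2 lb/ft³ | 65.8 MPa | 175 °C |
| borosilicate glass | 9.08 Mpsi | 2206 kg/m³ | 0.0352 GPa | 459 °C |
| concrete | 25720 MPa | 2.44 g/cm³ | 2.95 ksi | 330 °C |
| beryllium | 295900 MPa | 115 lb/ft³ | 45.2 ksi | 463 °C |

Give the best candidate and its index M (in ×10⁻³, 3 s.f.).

beryllium, M = 9.34×10⁻³

Screen on constraints: σ_y ≥ 27.8 MPa; max service T ≥ 252 °C. Survivors: titanium alloy, borosilicate glass, beryllium.
Normalizing units and computing the index:
  titanium alloy: E = 115.3 GPa, ρ = 4405 kg/m³
  borosilicate glass: E = 62.60 GPa, ρ = 2206 kg/m³
  beryllium: E = 295.9 GPa, ρ = 1842 kg/m³
  beryllium: M = 9.34×10⁻³
  borosilicate glass: M = 3.59×10⁻³
  titanium alloy: M = 2.44×10⁻³
Beryllium has the largest M.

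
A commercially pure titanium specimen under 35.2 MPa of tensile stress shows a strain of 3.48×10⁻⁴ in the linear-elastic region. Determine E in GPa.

E = σ/ε = 35.2 MPa / 3.48×10⁻⁴ = 101100 MPa = 101 GPa.

101 GPa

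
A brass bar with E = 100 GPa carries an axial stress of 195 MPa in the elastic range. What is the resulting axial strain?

ε = σ/E = 195 / 100000 = 1.95×10⁻³.

1.95×10⁻³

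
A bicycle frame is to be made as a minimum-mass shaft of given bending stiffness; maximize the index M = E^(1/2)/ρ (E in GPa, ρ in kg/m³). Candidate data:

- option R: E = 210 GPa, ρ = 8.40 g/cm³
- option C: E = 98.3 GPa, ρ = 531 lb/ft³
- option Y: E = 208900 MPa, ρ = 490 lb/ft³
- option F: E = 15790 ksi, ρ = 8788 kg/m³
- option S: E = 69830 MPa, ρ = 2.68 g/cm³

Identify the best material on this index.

Convert each candidate to consistent units, then evaluate M:
  option R: E = 210.0 GPa, ρ = 8400 kg/m³
  option C: E = 98.30 GPa, ρ = 8506 kg/m³
  option Y: E = 208.9 GPa, ρ = 7849 kg/m³
  option F: E = 108.9 GPa, ρ = 8788 kg/m³
  option S: E = 69.83 GPa, ρ = 2680 kg/m³
  option S: M = 3.12×10⁻³
  option Y: M = 1.84×10⁻³
  option R: M = 1.73×10⁻³
  option F: M = 1.19×10⁻³
  option C: M = 1.17×10⁻³
The maximum is for option S.

option S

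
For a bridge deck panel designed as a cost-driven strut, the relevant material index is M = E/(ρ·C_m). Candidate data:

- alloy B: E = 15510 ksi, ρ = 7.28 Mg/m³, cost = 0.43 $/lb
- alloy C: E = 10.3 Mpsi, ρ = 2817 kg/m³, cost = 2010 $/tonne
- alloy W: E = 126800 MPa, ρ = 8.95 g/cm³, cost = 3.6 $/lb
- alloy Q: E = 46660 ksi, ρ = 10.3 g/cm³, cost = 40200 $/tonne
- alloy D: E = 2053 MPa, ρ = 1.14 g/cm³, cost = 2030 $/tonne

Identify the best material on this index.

alloy B

After converting to SI:
  alloy B: E = 106.9 GPa, ρ = 7280 kg/m³, cost = 0.9480 $/kg
  alloy C: E = 71.02 GPa, ρ = 2817 kg/m³, cost = 2.010 $/kg
  alloy W: E = 126.8 GPa, ρ = 8950 kg/m³, cost = 7.937 $/kg
  alloy Q: E = 321.7 GPa, ρ = 10300 kg/m³, cost = 40.20 $/kg
  alloy D: E = 2.053 GPa, ρ = 1140 kg/m³, cost = 2.030 $/kg
  alloy B: M = 15.5 MN·m per $
  alloy C: M = 12.5 MN·m per $
  alloy W: M = 1.79 MN·m per $
  alloy D: M = 0.887 MN·m per $
  alloy Q: M = 0.777 MN·m per $
Alloy B has the largest M.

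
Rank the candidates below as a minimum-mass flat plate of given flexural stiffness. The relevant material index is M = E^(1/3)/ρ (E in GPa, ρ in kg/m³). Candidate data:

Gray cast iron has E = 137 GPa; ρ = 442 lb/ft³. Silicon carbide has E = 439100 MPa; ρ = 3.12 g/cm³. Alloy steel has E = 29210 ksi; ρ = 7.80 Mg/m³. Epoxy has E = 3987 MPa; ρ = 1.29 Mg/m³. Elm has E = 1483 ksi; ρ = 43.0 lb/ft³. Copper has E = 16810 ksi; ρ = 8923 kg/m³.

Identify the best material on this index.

In SI units:
  gray cast iron: E = 137.0 GPa, ρ = 7080 kg/m³
  silicon carbide: E = 439.1 GPa, ρ = 3120 kg/m³
  alloy steel: E = 201.4 GPa, ρ = 7800 kg/m³
  epoxy: E = 3.987 GPa, ρ = 1290 kg/m³
  elm: E = 10.22 GPa, ρ = 688.8 kg/m³
  copper: E = 115.9 GPa, ρ = 8923 kg/m³
  elm: M = 3.15×10⁻³
  silicon carbide: M = 2.44×10⁻³
  epoxy: M = 1.23×10⁻³
  alloy steel: M = 0.751×10⁻³
  gray cast iron: M = 0.728×10⁻³
  copper: M = 0.546×10⁻³
The maximum is for elm.

elm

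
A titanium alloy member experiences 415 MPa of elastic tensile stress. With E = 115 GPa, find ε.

ε = σ/E = 415 / 115000 = 3.61×10⁻³.

3.61×10⁻³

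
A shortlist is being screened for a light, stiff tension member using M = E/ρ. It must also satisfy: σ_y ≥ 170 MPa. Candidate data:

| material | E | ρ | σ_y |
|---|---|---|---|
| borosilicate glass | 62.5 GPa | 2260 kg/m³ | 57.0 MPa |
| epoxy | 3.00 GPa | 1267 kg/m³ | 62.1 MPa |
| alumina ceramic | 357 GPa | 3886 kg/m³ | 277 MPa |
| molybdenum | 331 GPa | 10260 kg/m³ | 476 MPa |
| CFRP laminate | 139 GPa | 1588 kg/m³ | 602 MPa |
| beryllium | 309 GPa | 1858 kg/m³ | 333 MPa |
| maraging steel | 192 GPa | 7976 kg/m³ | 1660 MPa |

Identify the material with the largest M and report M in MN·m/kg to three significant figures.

beryllium, M = 166 MN·m/kg

Screen on constraints: σ_y ≥ 170 MPa. Survivors: alumina ceramic, molybdenum, CFRP laminate, beryllium, maraging steel.
Computing M directly (units already consistent):
  beryllium: M = 166 MN·m/kg
  alumina ceramic: M = 91.9 MN·m/kg
  CFRP laminate: M = 87.5 MN·m/kg
  molybdenum: M = 32.3 MN·m/kg
  maraging steel: M = 24.1 MN·m/kg
Beryllium has the largest M.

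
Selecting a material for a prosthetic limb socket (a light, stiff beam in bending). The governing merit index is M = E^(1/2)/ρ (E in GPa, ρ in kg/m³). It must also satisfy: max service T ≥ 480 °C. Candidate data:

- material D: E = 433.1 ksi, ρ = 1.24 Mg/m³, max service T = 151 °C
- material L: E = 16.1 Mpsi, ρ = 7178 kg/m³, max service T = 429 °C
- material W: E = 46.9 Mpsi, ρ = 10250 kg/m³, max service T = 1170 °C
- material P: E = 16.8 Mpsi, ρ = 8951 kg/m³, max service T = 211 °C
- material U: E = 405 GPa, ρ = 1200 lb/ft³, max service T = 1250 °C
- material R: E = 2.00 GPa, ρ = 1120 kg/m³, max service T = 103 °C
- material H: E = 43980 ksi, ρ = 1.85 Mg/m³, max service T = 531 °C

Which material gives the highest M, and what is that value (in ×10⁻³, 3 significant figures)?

material H, M = 9.41×10⁻³

Screen on constraints: max service T ≥ 480 °C. Survivors: material W, material U, material H.
In SI units:
  material W: E = 323.4 GPa, ρ = 10250 kg/m³
  material U: E = 405.0 GPa, ρ = 19220 kg/m³
  material H: E = 303.2 GPa, ρ = 1850 kg/m³
  material H: M = 9.41×10⁻³
  material W: M = 1.75×10⁻³
  material U: M = 1.05×10⁻³
Material H has the largest M.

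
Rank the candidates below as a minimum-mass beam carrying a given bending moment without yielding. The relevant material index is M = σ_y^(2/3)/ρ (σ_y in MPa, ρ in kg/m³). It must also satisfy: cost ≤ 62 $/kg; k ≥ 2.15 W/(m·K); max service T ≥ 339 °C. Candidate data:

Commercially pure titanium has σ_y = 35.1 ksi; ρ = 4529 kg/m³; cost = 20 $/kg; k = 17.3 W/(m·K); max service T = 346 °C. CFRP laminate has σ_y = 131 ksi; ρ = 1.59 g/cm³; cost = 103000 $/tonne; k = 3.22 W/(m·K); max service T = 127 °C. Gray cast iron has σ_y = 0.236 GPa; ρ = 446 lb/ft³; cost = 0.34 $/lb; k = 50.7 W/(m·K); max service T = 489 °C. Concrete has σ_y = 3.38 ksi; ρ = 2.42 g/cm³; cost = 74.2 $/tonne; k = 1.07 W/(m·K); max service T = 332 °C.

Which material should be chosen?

Screen on constraints: cost ≤ 62 $/kg; k ≥ 2.15 W/(m·K); max service T ≥ 339 °C. Survivors: commercially pure titanium, gray cast iron.
Convert each candidate to consistent units, then evaluate M:
  commercially pure titanium: σ_y = 242.0 MPa, ρ = 4529 kg/m³
  gray cast iron: σ_y = 236.0 MPa, ρ = 7144 kg/m³
  commercially pure titanium: M = 8.57×10⁻³
  gray cast iron: M = 5.35×10⁻³
Highest index: commercially pure titanium.

commercially pure titanium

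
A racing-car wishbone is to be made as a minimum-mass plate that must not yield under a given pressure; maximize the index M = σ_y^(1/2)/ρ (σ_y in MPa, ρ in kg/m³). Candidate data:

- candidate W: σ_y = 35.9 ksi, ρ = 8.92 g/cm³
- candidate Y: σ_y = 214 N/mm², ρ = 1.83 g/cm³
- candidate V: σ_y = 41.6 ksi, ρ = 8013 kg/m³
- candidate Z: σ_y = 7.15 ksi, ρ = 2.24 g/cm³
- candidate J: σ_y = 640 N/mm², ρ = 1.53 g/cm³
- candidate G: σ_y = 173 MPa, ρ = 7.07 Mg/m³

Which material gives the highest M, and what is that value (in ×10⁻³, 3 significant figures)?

candidate J, M = 16.5×10⁻³

Convert each candidate to consistent units, then evaluate M:
  candidate W: σ_y = 247.5 MPa, ρ = 8920 kg/m³
  candidate Y: σ_y = 214.0 MPa, ρ = 1830 kg/m³
  candidate V: σ_y = 286.8 MPa, ρ = 8013 kg/m³
  candidate Z: σ_y = 49.30 MPa, ρ = 2240 kg/m³
  candidate J: σ_y = 640.0 MPa, ρ = 1530 kg/m³
  candidate G: σ_y = 173.0 MPa, ρ = 7070 kg/m³
  candidate J: M = 16.5×10⁻³
  candidate Y: M = 7.99×10⁻³
  candidate Z: M = 3.13×10⁻³
  candidate V: M = 2.11×10⁻³
  candidate G: M = 1.86×10⁻³
  candidate W: M = 1.76×10⁻³
Candidate J has the largest M.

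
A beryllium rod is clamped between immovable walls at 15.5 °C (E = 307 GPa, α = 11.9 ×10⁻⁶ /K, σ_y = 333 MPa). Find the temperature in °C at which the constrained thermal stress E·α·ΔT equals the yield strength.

107 °C

E·α·ΔT = 333.0 MPa ⇒ ΔT = 333.0 / (307.0×10³ × 11.9×10⁻⁶) = 91.15 K.
T = 15.5 + 91.15 = 106.7 °C.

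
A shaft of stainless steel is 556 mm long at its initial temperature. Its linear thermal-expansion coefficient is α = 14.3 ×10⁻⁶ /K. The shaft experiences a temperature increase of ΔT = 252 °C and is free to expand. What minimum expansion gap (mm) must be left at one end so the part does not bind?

ΔL = α·L₀·ΔT = 14.3×10⁻⁶ × 556 mm × 252.0 K = 2.00 mm.

2.00 mm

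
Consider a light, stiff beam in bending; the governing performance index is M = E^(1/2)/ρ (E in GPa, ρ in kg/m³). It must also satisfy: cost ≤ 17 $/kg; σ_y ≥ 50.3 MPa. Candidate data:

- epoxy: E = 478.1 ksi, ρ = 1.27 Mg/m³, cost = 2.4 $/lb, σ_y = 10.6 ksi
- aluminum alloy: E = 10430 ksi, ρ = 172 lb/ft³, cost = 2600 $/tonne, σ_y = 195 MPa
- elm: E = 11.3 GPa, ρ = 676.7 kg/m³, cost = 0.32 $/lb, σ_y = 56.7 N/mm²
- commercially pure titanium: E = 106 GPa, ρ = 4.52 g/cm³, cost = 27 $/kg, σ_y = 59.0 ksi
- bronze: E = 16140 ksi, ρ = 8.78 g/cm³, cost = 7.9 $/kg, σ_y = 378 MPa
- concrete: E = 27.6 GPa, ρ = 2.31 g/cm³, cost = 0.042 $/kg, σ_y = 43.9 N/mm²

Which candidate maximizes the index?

elm

Screen on constraints: cost ≤ 17 $/kg; σ_y ≥ 50.3 MPa. Survivors: epoxy, aluminum alloy, elm, bronze.
Putting every candidate on a common basis:
  epoxy: E = 3.296 GPa, ρ = 1270 kg/m³
  aluminum alloy: E = 71.91 GPa, ρ = 2755 kg/m³
  elm: E = 11.30 GPa, ρ = 676.7 kg/m³
  bronze: E = 111.3 GPa, ρ = 8780 kg/m³
  elm: M = 4.97×10⁻³
  aluminum alloy: M = 3.08×10⁻³
  epoxy: M = 1.43×10⁻³
  bronze: M = 1.20×10⁻³
Elm has the largest M.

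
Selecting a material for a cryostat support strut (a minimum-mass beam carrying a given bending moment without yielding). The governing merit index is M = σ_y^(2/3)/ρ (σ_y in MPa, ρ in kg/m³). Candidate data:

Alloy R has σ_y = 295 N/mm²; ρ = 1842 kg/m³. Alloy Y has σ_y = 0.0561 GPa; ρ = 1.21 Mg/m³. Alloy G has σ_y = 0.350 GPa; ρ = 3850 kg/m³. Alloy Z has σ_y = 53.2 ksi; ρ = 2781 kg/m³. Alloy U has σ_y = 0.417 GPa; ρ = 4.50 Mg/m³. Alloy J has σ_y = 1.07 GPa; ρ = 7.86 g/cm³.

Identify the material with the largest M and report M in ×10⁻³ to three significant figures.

alloy R, M = 24.1×10⁻³

Normalizing units and computing the index:
  alloy R: σ_y = 295.0 MPa, ρ = 1842 kg/m³
  alloy Y: σ_y = 56.10 MPa, ρ = 1210 kg/m³
  alloy G: σ_y = 350.0 MPa, ρ = 3850 kg/m³
  alloy Z: σ_y = 366.8 MPa, ρ = 2781 kg/m³
  alloy U: σ_y = 417.0 MPa, ρ = 4500 kg/m³
  alloy J: σ_y = 1070 MPa, ρ = 7860 kg/m³
  alloy R: M = 24.1×10⁻³
  alloy Z: M = 18.4×10⁻³
  alloy J: M = 13.3×10⁻³
  alloy G: M = 12.9×10⁻³
  alloy U: M = 12.4×10⁻³
  alloy Y: M = 12.1×10⁻³
Alloy R ranks first.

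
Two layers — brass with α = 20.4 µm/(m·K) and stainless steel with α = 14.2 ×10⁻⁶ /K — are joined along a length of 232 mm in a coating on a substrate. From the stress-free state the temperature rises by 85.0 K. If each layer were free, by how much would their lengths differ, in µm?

122 µm

Δα = |20.4 − 14.2|×10⁻⁶/K = 6.20×10⁻⁶/K.
ΔL_mismatch = Δα·L·ΔT = 6.20×10⁻⁶ × 232.0 mm × 85.0 K = 122 µm.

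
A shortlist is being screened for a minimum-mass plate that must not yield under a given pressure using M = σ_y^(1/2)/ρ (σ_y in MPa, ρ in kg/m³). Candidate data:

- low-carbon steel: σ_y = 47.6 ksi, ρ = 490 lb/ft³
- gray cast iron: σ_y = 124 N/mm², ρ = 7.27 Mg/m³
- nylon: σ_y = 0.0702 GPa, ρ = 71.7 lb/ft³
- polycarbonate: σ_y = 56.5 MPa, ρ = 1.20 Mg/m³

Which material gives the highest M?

nylon

Normalizing units and computing the index:
  low-carbon steel: σ_y = 328.2 MPa, ρ = 7849 kg/m³
  gray cast iron: σ_y = 124.0 MPa, ρ = 7270 kg/m³
  nylon: σ_y = 70.20 MPa, ρ = 1149 kg/m³
  polycarbonate: σ_y = 56.50 MPa, ρ = 1200 kg/m³
  nylon: M = 7.30×10⁻³
  polycarbonate: M = 6.26×10⁻³
  low-carbon steel: M = 2.31×10⁻³
  gray cast iron: M = 1.53×10⁻³
Nylon has the largest M.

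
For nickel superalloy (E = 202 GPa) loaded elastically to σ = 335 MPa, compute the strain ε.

1.66×10⁻³

ε = σ/E = 335 / 202000 = 1.66×10⁻³.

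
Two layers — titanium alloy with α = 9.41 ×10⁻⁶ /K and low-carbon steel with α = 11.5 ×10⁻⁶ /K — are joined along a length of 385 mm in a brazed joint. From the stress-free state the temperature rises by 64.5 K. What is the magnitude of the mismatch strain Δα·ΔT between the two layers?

Δα = |9.41 − 11.5|×10⁻⁶/K = 2.09×10⁻⁶/K.
Mismatch strain = Δα·ΔT = 2.09×10⁻⁶ × 64.5 = 1.35×10⁻⁴.

1.35×10⁻⁴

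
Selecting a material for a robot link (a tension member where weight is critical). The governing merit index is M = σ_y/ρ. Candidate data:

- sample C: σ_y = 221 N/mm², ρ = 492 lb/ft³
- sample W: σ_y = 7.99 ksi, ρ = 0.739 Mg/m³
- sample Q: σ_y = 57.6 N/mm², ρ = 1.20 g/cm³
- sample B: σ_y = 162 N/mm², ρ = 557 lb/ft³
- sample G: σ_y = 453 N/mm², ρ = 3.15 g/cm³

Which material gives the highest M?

sample G

After converting to SI:
  sample C: σ_y = 221.0 MPa, ρ = 7881 kg/m³
  sample W: σ_y = 55.09 MPa, ρ = 739.0 kg/m³
  sample Q: σ_y = 57.60 MPa, ρ = 1200 kg/m³
  sample B: σ_y = 162.0 MPa, ρ = 8922 kg/m³
  sample G: σ_y = 453.0 MPa, ρ = 3150 kg/m³
  sample G: M = 144 kN·m/kg
  sample W: M = 74.5 kN·m/kg
  sample Q: M = 48.0 kN·m/kg
  sample C: M = 28.0 kN·m/kg
  sample B: M = 18.2 kN·m/kg
Sample G ranks first.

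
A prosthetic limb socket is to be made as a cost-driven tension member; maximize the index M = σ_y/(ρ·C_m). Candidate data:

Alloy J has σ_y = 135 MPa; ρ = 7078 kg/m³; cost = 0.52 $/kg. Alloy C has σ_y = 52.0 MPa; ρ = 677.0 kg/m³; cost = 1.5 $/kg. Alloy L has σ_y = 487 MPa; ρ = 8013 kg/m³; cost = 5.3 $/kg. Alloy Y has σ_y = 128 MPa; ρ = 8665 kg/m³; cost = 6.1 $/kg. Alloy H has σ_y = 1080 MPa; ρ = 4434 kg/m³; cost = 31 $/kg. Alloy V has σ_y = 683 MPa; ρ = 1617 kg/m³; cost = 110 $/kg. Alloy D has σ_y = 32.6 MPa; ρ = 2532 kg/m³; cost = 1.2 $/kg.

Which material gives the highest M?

Evaluate M for each candidate:
  alloy C: M = 51.2 kN·m per $
  alloy J: M = 36.7 kN·m per $
  alloy L: M = 11.5 kN·m per $
  alloy D: M = 10.7 kN·m per $
  alloy H: M = 7.86 kN·m per $
  alloy V: M = 3.84 kN·m per $
  alloy Y: M = 2.42 kN·m per $
Alloy C ranks first.

alloy C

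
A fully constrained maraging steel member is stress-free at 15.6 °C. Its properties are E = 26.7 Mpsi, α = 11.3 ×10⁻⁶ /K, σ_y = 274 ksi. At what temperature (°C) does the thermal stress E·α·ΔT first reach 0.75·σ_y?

697 °C

E = 26.7 Mpsi = 184.1 GPa.
σ_y = 274 ksi = 1889 MPa.
E·α·ΔT = 1417 MPa ⇒ ΔT = 1417 / (184.1×10³ × 11.3×10⁻⁶) = 681.1 K.
T = 15.6 + 681.1 = 696.7 °C.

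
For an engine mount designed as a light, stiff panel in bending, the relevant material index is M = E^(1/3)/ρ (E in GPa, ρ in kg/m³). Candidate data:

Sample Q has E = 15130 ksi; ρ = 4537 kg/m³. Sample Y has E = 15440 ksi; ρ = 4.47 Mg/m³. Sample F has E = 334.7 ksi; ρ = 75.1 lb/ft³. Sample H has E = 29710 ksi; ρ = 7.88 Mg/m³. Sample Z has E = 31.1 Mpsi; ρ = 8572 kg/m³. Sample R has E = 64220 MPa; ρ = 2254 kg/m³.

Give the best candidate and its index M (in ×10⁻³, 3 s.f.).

Convert each candidate to consistent units, then evaluate M:
  sample Q: E = 104.3 GPa, ρ = 4537 kg/m³
  sample Y: E = 106.5 GPa, ρ = 4470 kg/m³
  sample F: E = 2.308 GPa, ρ = 1203 kg/m³
  sample H: E = 204.8 GPa, ρ = 7880 kg/m³
  sample Z: E = 214.4 GPa, ρ = 8572 kg/m³
  sample R: E = 64.22 GPa, ρ = 2254 kg/m³
  sample R: M = 1.78×10⁻³
  sample F: M = 1.10×10⁻³
  sample Y: M = 1.06×10⁻³
  sample Q: M = 1.04×10⁻³
  sample H: M = 0.748×10⁻³
  sample Z: M = 0.698×10⁻³
Sample R has the largest M.

sample R, M = 1.78×10⁻³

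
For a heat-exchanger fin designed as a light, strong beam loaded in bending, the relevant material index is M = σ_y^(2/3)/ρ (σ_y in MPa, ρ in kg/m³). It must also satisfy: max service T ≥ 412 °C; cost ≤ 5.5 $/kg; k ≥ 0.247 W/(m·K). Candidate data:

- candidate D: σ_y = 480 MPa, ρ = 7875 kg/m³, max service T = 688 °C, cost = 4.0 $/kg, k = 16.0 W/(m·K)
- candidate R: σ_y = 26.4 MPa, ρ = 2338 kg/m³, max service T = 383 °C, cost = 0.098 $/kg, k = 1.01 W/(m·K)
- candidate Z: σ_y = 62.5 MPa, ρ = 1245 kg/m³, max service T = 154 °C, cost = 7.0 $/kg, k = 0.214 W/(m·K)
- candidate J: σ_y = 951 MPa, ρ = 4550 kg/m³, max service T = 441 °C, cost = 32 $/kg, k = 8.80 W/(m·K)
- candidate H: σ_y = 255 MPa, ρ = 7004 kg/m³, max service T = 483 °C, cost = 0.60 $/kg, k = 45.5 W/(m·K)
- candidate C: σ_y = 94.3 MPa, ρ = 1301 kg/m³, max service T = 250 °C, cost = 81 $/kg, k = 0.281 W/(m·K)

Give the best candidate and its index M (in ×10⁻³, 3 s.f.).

Screen on constraints: max service T ≥ 412 °C; cost ≤ 5.5 $/kg; k ≥ 0.247 W/(m·K). Survivors: candidate D, candidate H.
Computing M directly (units already consistent):
  candidate D: M = 7.78×10⁻³
  candidate H: M = 5.74×10⁻³
Highest index: candidate D.

candidate D, M = 7.78×10⁻³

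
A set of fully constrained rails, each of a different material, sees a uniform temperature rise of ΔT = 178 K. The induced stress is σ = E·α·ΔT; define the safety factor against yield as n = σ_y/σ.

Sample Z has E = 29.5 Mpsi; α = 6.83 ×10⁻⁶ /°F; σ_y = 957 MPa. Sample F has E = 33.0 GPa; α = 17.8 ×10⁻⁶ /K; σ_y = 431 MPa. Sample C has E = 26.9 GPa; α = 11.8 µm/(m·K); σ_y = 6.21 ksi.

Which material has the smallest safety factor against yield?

sample C

In consistent units (E in GPa, α in ×10⁻⁶/K, σ_y in MPa):
  sample Z: E = 203.4, α = 12.3, σ_y = 957.0 → σ = 445 MPa, n = 2.15
  sample F: E = 33.00, α = 17.8, σ_y = 431.0 → σ = 105 MPa, n = 4.12
  sample C: E = 26.90, α = 11.8, σ_y = 42.82 → σ = 56.5 MPa, n = 0.758
The minimum is sample C at n = 0.758.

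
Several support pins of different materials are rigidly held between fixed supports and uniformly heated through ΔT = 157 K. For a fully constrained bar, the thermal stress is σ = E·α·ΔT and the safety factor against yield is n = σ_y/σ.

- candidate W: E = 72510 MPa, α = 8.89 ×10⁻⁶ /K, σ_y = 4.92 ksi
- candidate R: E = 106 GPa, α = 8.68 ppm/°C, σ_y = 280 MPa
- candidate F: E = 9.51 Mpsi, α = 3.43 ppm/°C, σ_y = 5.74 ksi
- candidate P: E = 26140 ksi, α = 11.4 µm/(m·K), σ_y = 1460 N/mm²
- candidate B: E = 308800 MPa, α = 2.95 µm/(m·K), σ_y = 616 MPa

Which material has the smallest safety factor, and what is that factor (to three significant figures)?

In consistent units (E in GPa, α in ×10⁻⁶/K, σ_y in MPa):
  candidate W: E = 72.51, α = 8.89, σ_y = 33.92 → σ = 101 MPa, n = 0.335
  candidate R: E = 106.0, α = 8.68, σ_y = 280.0 → σ = 144 MPa, n = 1.94
  candidate F: E = 65.57, α = 3.43, σ_y = 39.58 → σ = 35.3 MPa, n = 1.12
  candidate P: E = 180.2, α = 11.4, σ_y = 1460 → σ = 323 MPa, n = 4.53
  candidate B: E = 308.8, α = 2.95, σ_y = 616.0 → σ = 143 MPa, n = 4.31
Candidate W has the lowest safety factor, n = 0.335.

candidate W, n = 0.335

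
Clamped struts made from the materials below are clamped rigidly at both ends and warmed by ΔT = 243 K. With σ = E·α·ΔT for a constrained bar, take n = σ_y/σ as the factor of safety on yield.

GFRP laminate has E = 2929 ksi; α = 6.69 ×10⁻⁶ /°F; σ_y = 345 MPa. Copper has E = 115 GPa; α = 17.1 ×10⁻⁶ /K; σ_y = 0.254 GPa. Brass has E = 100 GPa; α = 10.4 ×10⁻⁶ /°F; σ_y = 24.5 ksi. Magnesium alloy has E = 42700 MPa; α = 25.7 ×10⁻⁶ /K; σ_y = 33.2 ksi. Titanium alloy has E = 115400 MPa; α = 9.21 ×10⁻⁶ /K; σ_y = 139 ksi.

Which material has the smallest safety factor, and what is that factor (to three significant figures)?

In consistent units (E in GPa, α in ×10⁻⁶/K, σ_y in MPa):
  GFRP laminate: E = 20.19, α = 12.0, σ_y = 345.0 → σ = 59.1 MPa, n = 5.84
  copper: E = 115.0, α = 17.1, σ_y = 254.0 → σ = 478 MPa, n = 0.532
  brass: E = 100.0, α = 18.7, σ_y = 168.9 → σ = 455 MPa, n = 0.371
  magnesium alloy: E = 42.70, α = 25.7, σ_y = 228.9 → σ = 267 MPa, n = 0.858
  titanium alloy: E = 115.4, α = 9.21, σ_y = 958.4 → σ = 258 MPa, n = 3.71
Brass has the lowest safety factor, n = 0.371.

brass, n = 0.371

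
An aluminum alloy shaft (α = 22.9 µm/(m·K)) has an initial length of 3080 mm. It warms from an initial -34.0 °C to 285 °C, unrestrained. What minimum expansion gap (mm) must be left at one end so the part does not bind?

ΔT = 285 − (-34.0) = 319.0 K.
ΔL = α·L₀·ΔT = 22.9×10⁻⁶ × 3080 mm × 319.0 K = 22.5 mm.

22.5 mm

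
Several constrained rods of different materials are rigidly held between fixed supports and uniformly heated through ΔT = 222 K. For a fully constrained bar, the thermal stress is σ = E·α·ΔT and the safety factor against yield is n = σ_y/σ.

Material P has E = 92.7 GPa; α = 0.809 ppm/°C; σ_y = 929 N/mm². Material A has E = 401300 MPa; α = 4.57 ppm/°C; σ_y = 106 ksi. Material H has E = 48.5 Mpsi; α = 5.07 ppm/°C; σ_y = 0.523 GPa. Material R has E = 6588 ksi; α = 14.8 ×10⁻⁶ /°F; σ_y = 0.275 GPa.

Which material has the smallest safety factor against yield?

Converting E to GPa, α to ×10⁻⁶/K, σ_y to MPa, then σ and n for each:
  material P: E = 92.70, α = 0.809, σ_y = 929.0 → σ = 16.6 MPa, n = 55.8
  material A: E = 401.3, α = 4.57, σ_y = 730.8 → σ = 407 MPa, n = 1.80
  material H: E = 334.4, α = 5.07, σ_y = 523.0 → σ = 376 MPa, n = 1.39
  material R: E = 45.42, α = 26.6, σ_y = 275.0 → σ = 269 MPa, n = 1.02
The minimum is material R at n = 1.02.

material R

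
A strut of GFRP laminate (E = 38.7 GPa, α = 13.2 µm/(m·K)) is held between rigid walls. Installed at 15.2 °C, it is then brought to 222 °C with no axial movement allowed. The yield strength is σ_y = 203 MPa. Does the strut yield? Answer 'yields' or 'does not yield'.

does not yield

ΔT = 206.8 K. Constrained thermal stress σ = E·α·ΔT = 38.70×10³ MPa × 13.2×10⁻⁶ × 206.8 = 106 MPa (compressive).
Compare to σ_y = 203 MPa: σ < σ_y, so it does not yield.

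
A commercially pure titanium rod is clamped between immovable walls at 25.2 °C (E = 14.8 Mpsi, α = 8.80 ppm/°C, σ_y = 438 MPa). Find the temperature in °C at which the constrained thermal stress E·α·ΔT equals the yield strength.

513 °C

E = 14.8 Mpsi = 102.0 GPa.
E·α·ΔT = 438.0 MPa ⇒ ΔT = 438.0 / (102.0×10³ × 8.80×10⁻⁶) = 487.8 K.
T = 25.2 + 487.8 = 513.0 °C.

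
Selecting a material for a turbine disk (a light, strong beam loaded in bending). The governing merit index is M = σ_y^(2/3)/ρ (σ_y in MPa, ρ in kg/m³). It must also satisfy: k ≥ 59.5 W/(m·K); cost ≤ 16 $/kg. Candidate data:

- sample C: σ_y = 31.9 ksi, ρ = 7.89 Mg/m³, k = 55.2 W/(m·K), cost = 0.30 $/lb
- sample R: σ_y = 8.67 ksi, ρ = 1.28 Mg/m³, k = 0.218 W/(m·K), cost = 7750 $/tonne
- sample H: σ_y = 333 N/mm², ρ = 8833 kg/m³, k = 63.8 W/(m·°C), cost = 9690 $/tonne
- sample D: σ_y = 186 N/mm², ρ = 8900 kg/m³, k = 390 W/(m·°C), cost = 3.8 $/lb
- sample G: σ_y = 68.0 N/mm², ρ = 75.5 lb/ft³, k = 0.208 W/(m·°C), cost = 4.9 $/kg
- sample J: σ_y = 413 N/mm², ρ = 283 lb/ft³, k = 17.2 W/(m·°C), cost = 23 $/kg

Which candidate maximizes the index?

Screen on constraints: k ≥ 59.5 W/(m·K); cost ≤ 16 $/kg. Survivors: sample H, sample D.
After converting to SI:
  sample H: σ_y = 333.0 MPa, ρ = 8833 kg/m³
  sample D: σ_y = 186.0 MPa, ρ = 8900 kg/m³
  sample H: M = 5.44×10⁻³
  sample D: M = 3.66×10⁻³
Sample H ranks first.

sample H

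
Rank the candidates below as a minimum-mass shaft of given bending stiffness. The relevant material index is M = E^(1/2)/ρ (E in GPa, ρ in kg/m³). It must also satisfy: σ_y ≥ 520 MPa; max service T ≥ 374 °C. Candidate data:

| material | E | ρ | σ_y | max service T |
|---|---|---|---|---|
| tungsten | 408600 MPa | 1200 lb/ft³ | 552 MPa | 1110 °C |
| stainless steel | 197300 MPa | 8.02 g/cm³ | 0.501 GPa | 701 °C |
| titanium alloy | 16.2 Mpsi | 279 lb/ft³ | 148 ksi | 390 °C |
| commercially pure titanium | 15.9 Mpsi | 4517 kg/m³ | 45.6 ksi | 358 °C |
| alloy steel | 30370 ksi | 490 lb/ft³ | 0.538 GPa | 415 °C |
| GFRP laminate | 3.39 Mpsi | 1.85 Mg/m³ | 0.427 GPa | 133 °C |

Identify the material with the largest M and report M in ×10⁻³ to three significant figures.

titanium alloy, M = 2.36×10⁻³

Screen on constraints: σ_y ≥ 520 MPa; max service T ≥ 374 °C. Survivors: tungsten, titanium alloy, alloy steel.
Convert each candidate to consistent units, then evaluate M:
  tungsten: E = 408.6 GPa, ρ = 19220 kg/m³
  titanium alloy: E = 111.7 GPa, ρ = 4469 kg/m³
  alloy steel: E = 209.4 GPa, ρ = 7849 kg/m³
  titanium alloy: M = 2.36×10⁻³
  alloy steel: M = 1.84×10⁻³
  tungsten: M = 1.05×10⁻³
Titanium alloy ranks first.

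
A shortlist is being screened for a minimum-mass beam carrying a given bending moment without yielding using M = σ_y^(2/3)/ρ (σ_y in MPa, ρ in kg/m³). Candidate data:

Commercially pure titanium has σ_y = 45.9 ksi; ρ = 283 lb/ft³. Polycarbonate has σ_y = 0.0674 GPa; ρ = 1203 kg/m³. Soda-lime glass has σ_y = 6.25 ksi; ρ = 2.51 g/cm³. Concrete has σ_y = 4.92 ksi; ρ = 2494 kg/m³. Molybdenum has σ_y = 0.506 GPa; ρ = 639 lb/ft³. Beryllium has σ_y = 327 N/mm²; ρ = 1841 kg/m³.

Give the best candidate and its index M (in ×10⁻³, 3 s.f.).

beryllium, M = 25.8×10⁻³

Normalizing units and computing the index:
  commercially pure titanium: σ_y = 316.5 MPa, ρ = 4533 kg/m³
  polycarbonate: σ_y = 67.40 MPa, ρ = 1203 kg/m³
  soda-lime glass: σ_y = 43.09 MPa, ρ = 2510 kg/m³
  concrete: σ_y = 33.92 MPa, ρ = 2494 kg/m³
  molybdenum: σ_y = 506.0 MPa, ρ = 10240 kg/m³
  beryllium: σ_y = 327.0 MPa, ρ = 1841 kg/m³
  beryllium: M = 25.8×10⁻³
  polycarbonate: M = 13.8×10⁻³
  commercially pure titanium: M = 10.2×10⁻³
  molybdenum: M = 6.20×10⁻³
  soda-lime glass: M = 4.90×10⁻³
  concrete: M = 4.20×10⁻³
The maximum is for beryllium.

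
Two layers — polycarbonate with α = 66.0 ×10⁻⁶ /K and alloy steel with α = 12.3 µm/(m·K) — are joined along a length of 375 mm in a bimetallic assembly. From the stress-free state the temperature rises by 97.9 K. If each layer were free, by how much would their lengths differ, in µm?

1970 µm

Δα = |66.0 − 12.3|×10⁻⁶/K = 53.7×10⁻⁶/K.
ΔL_mismatch = Δα·L·ΔT = 53.7×10⁻⁶ × 375.0 mm × 97.9 K = 1970 µm.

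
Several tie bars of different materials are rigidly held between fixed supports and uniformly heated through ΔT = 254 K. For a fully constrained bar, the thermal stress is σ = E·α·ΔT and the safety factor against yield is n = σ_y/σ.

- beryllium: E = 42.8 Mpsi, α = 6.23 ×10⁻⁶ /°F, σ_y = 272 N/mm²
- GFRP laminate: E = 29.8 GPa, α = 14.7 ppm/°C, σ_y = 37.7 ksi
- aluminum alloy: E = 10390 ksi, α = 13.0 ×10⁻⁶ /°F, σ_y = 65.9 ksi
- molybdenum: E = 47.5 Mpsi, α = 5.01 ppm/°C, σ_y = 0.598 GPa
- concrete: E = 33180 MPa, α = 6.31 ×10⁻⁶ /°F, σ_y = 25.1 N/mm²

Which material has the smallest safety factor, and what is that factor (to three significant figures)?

concrete, n = 0.262

Per material, after unit conversion:
  beryllium: E = 295.1, α = 11.2, σ_y = 272.0 → σ = 841 MPa, n = 0.324
  GFRP laminate: E = 29.80, α = 14.7, σ_y = 259.9 → σ = 111 MPa, n = 2.34
  aluminum alloy: E = 71.64, α = 23.4, σ_y = 454.4 → σ = 426 MPa, n = 1.07
  molybdenum: E = 327.5, α = 5.01, σ_y = 598.0 → σ = 417 MPa, n = 1.43
  concrete: E = 33.18, α = 11.4, σ_y = 25.10 → σ = 95.7 MPa, n = 0.262
Smallest n: concrete with n = 0.262.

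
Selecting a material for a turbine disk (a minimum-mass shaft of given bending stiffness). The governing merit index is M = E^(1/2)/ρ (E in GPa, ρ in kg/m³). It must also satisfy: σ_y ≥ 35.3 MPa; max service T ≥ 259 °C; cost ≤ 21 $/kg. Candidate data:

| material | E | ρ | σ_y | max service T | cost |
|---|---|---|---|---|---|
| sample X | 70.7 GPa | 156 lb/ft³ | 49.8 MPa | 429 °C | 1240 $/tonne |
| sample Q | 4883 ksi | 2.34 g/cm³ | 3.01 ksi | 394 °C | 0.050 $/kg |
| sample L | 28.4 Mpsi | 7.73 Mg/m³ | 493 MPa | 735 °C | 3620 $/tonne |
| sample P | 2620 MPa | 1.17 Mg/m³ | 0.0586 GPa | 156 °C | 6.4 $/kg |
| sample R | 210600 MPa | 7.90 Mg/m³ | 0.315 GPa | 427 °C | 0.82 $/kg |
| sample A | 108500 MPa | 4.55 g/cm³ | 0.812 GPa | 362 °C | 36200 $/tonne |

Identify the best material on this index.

sample X

Screen on constraints: σ_y ≥ 35.3 MPa; max service T ≥ 259 °C; cost ≤ 21 $/kg. Survivors: sample X, sample L, sample R.
After converting to SI:
  sample X: E = 70.70 GPa, ρ = 2499 kg/m³
  sample L: E = 195.8 GPa, ρ = 7730 kg/m³
  sample R: E = 210.6 GPa, ρ = 7900 kg/m³
  sample X: M = 3.36×10⁻³
  sample R: M = 1.84×10⁻³
  sample L: M = 1.81×10⁻³
Highest index: sample X.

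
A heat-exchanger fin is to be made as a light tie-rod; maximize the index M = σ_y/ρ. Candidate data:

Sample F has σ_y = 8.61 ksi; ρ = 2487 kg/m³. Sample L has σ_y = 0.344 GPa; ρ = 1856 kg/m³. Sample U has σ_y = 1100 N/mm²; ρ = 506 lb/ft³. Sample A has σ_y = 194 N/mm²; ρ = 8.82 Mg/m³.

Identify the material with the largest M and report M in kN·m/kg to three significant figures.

Normalizing units and computing the index:
  sample F: σ_y = 59.36 MPa, ρ = 2487 kg/m³
  sample L: σ_y = 344.0 MPa, ρ = 1856 kg/m³
  sample U: σ_y = 1100 MPa, ρ = 8105 kg/m³
  sample A: σ_y = 194.0 MPa, ρ = 8820 kg/m³
  sample L: M = 185 kN·m/kg
  sample U: M = 136 kN·m/kg
  sample F: M = 23.9 kN·m/kg
  sample A: M = 22.0 kN·m/kg
The maximum is for sample L.

sample L, M = 185 kN·m/kg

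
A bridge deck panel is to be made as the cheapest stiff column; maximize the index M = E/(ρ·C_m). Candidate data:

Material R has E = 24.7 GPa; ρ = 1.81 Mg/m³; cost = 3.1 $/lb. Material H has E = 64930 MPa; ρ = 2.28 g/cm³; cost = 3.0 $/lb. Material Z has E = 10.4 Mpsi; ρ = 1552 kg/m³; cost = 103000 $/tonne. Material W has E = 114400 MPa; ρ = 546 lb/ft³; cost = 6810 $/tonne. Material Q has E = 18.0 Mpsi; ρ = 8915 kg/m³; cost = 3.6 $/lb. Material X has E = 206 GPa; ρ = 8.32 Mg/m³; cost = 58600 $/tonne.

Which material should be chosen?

Normalizing units and computing the index:
  material R: E = 24.70 GPa, ρ = 1810 kg/m³, cost = 6.834 $/kg
  material H: E = 64.93 GPa, ρ = 2280 kg/m³, cost = 6.614 $/kg
  material Z: E = 71.71 GPa, ρ = 1552 kg/m³, cost = 103.0 $/kg
  material W: E = 114.4 GPa, ρ = 8746 kg/m³, cost = 6.810 $/kg
  material Q: E = 124.1 GPa, ρ = 8915 kg/m³, cost = 7.937 $/kg
  material X: E = 206.0 GPa, ρ = 8320 kg/m³, cost = 58.60 $/kg
  material H: M = 4.31 MN·m per $
  material R: M = 2.00 MN·m per $
  material W: M = 1.92 MN·m per $
  material Q: M = 1.75 MN·m per $
  material Z: M = 0.449 MN·m per $
  material X: M = 0.423 MN·m per $
Material H has the largest M.

material H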